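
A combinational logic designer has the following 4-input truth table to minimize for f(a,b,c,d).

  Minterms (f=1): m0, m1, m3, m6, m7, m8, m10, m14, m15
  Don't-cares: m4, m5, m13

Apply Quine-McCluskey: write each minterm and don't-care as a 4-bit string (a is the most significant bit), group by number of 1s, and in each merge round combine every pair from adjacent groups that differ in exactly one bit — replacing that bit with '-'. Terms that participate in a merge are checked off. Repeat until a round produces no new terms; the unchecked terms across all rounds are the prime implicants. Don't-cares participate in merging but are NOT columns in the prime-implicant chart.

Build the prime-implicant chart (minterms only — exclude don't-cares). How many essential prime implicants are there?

1

Round 0: 0000✓ 0001✓ 0011✓ 0100✓ 0101✓ 0110✓ 0111✓ 1000✓ 1010✓ 1101✓ 1110✓ 1111✓
Round 1: -000 -101✓ -110✓ -111✓ 0-00✓ 0-01✓ 0-11✓ 00-1✓ 000-✓ 01-0✓ 01-1✓ 010-✓ 011-✓ 1-10 10-0 11-1✓ 111-✓
Round 2: -1-1 -11- 0--1 0-0- 01--
PIs = {-000, -1-1, -11-, 0--1, 0-0-, 01--, 1-10, 10-0}
Coverage chart:
  m0: -000,0-0-
  m1: 0--1,0-0-
  m3: 0--1 ←essential
  m6: -11-,01--
  m7: -1-1,-11-,0--1,01--
  m8: -000,10-0
  m10: 1-10,10-0
  m14: -11-,1-10
  m15: -1-1,-11-
Essential: 0--1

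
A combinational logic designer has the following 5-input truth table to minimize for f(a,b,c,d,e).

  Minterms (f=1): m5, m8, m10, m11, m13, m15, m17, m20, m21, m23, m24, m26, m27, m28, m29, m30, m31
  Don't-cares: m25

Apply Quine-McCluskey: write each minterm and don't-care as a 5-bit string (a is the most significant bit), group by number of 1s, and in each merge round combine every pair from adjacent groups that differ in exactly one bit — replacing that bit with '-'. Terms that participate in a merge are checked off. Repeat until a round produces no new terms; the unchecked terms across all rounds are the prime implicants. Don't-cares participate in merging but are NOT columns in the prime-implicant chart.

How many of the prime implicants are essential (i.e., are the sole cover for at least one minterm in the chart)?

6

Round 0: 00101✓ 01000✓ 01010✓ 01011✓ 01101✓ 01111✓ 10001✓ 10100✓ 10101✓ 10111✓ 11000✓ 11001✓ 11010✓ 11011✓ 11100✓ 11101✓ 11110✓ 11111✓
Round 1: -0101✓ -1000✓ -1010✓ -1011✓ -1101✓ -1111✓ 0-101✓ 01-11✓ 010-0✓ 0101-✓ 011-1✓ 1-001✓ 1-100✓ 1-101✓ 1-111✓ 10-01✓ 101-1✓ 1010-✓ 11-00✓ 11-01✓ 11-10✓ 11-11✓ 110-0✓ 110-1✓ 1100-✓ 1101-✓ 111-0✓ 111-1✓ 1110-✓ 1111-✓
Round 2: --101 -1-11 -10-0 -101- -11-1 1--01 1-1-1 1-10- 11--0✓ 11--1✓ 11-0-✓ 11-1-✓ 110--✓ 111--✓
Round 3: 11---
PIs = {--101, -1-11, -10-0, -101-, -11-1, 1--01, 1-1-1, 1-10-, 11---}
Coverage chart:
  m5: --101 ←essential
  m8: -10-0 ←essential
  m10: -10-0,-101-
  m11: -1-11,-101-
  m13: --101,-11-1
  m15: -1-11,-11-1
  m17: 1--01 ←essential
  m20: 1-10- ←essential
  m21: --101,1--01,1-1-1,1-10-
  m23: 1-1-1 ←essential
  m24: -10-0,11---
  m26: -10-0,-101-,11---
  m27: -1-11,-101-,11---
  m28: 1-10-,11---
  m29: --101,-11-1,1--01,1-1-1,1-10-,11---
  m30: 11--- ←essential
  m31: -1-11,-11-1,1-1-1,11---
Essential: --101, -10-0, 1--01, 1-1-1, 1-10-, 11---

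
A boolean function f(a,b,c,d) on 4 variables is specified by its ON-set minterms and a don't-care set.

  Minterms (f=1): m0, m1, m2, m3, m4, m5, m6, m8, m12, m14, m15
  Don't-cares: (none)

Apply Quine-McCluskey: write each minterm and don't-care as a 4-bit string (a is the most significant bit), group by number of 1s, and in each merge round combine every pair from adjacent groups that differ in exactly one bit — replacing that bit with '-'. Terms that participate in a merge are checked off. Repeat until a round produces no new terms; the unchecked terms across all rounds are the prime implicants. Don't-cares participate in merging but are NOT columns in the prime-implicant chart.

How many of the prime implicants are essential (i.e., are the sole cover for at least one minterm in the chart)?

Round 0: 0000✓ 0001✓ 0010✓ 0011✓ 0100✓ 0101✓ 0110✓ 1000✓ 1100✓ 1110✓ 1111✓
Round 1: -000✓ -100✓ -110✓ 0-00✓ 0-01✓ 0-10✓ 00-0✓ 00-1✓ 000-✓ 001-✓ 01-0✓ 010-✓ 1-00✓ 11-0✓ 111-
Round 2: --00 -1-0 0--0 0-0- 00--
PIs = {--00, -1-0, 0--0, 0-0-, 00--, 111-}
Coverage chart:
  m0: --00,0--0,0-0-,00--
  m1: 0-0-,00--
  m2: 0--0,00--
  m3: 00-- ←essential
  m4: --00,-1-0,0--0,0-0-
  m5: 0-0- ←essential
  m6: -1-0,0--0
  m8: --00 ←essential
  m12: --00,-1-0
  m14: -1-0,111-
  m15: 111- ←essential
Essential: --00, 0-0-, 00--, 111-

4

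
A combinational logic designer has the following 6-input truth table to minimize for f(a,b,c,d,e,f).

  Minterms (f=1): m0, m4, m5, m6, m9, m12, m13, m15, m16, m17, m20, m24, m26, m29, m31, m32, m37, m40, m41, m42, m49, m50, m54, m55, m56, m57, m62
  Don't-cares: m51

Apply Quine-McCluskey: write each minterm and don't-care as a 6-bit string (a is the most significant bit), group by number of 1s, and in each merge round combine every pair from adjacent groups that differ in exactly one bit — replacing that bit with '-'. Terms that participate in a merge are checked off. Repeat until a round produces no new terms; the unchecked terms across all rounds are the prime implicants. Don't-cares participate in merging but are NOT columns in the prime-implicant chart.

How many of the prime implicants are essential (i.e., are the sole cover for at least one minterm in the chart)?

size-2^0 implicants → 000000(✓)  000100(✓)  000101(✓)  000110(✓)  001001(✓)  001100(✓)  001101(✓)  001111(✓)  010000(✓)  010001(✓)  010100(✓)  011000(✓)  011010(✓)  011101(✓)  011111(✓)  100000(✓)  100101(✓)  101000(✓)  101001(✓)  101010(✓)  110001(✓)  110010(✓)  110011(✓)  110110(✓)  110111(✓)  111000(✓)  111001(✓)  111110(✓)
size-2^1 implicants → -00000  -00101  -01001  -10001  -11000  0-0000(✓)  0-0100(✓)  0-1101(✓)  0-1111(✓)  00-100(✓)  00-101(✓)  000-00(✓)  0001-0  00010-(✓)  001-01  0011-1(✓)  00110-(✓)  01-000  010-00(✓)  01000-  0110-0  0111-1(✓)  1-1000(✓)  1-1001(✓)  10-000  1010-0  10100-(✓)  11-001  11-110  110-10(✓)  110-11(✓)  1100-1  11001-(✓)  11011-(✓)  11100-(✓)
size-2^2 implicants → 0-0-00  0-11-1  00-10-  1-100-  110-1-
Unchecked terms (primes): -00000, -00101, -01001, -10001, -11000, 0-0-00, 0-11-1, 00-10-, 0001-0, 001-01, 01-000, 01000-, 0110-0, 1-100-, 10-000, 1010-0, 11-001, 11-110, 110-1-, 1100-1
Minterm coverage:
  m0 ⊆ -00000,0-0-00
  m4 ⊆ 0-0-00,00-10-,0001-0
  m5 ⊆ -00101,00-10-
  m6 ⊆ 0001-0 [E]
  m9 ⊆ -01001,001-01
  m12 ⊆ 00-10- [E]
  m13 ⊆ 0-11-1,00-10-,001-01
  m15 ⊆ 0-11-1 [E]
  m16 ⊆ 0-0-00,01-000,01000-
  m17 ⊆ -10001,01000-
  m20 ⊆ 0-0-00 [E]
  m24 ⊆ -11000,01-000,0110-0
  m26 ⊆ 0110-0 [E]
  m29 ⊆ 0-11-1 [E]
  m31 ⊆ 0-11-1 [E]
  m32 ⊆ -00000,10-000
  m37 ⊆ -00101 [E]
  m40 ⊆ 1-100-,10-000,1010-0
  m41 ⊆ -01001,1-100-
  m42 ⊆ 1010-0 [E]
  m49 ⊆ -10001,11-001,1100-1
  m50 ⊆ 110-1- [E]
  m54 ⊆ 11-110,110-1-
  m55 ⊆ 110-1- [E]
  m56 ⊆ -11000,1-100-
  m57 ⊆ 1-100-,11-001
  m62 ⊆ 11-110 [E]
E = {-00101, 0-0-00, 0-11-1, 00-10-, 0001-0, 0110-0, 1010-0, 11-110, 110-1-}

9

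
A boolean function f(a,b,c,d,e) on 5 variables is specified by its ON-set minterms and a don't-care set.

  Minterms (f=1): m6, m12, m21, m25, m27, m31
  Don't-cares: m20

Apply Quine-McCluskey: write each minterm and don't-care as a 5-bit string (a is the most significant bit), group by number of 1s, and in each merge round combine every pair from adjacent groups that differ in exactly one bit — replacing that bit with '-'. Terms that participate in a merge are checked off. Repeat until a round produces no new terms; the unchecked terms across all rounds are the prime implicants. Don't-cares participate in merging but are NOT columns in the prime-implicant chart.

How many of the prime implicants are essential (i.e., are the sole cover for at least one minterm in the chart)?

Round 0: 00110 01100 10100✓ 10101✓ 11001✓ 11011✓ 11111✓
Round 1: 1010- 11-11 110-1
PIs = {00110, 01100, 1010-, 11-11, 110-1}
Coverage chart:
  m6: 00110 ←essential
  m12: 01100 ←essential
  m21: 1010- ←essential
  m25: 110-1 ←essential
  m27: 11-11,110-1
  m31: 11-11 ←essential
Essential: 00110, 01100, 1010-, 11-11, 110-1

5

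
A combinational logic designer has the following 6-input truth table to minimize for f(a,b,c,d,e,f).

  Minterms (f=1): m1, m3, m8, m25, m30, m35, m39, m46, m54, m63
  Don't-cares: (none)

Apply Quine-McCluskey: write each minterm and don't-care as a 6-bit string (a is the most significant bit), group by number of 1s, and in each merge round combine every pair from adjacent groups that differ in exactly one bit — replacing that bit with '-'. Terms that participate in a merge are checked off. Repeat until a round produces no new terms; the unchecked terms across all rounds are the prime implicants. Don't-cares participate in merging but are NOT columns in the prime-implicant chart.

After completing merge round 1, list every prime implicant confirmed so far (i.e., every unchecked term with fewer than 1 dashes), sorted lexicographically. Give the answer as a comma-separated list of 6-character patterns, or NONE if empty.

size-2^0 implicants → 000001(✓)  000011(✓)  001000  011001  011110  100011(✓)  100111(✓)  101110  110110  111111
size-2^1 implicants → -00011  0000-1  100-11
Unchecked terms (primes): -00011, 0000-1, 001000, 011001, 011110, 100-11, 101110, 110110, 111111

001000, 011001, 011110, 101110, 110110, 111111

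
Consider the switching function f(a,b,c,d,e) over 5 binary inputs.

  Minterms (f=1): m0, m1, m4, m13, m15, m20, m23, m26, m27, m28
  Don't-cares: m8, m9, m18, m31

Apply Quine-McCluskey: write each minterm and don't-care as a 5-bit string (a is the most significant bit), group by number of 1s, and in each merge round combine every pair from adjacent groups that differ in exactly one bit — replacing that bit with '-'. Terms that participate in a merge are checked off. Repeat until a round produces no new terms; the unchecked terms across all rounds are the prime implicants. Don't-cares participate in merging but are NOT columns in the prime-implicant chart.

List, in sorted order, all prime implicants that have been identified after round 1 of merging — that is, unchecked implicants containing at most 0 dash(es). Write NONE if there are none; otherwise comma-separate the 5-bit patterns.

NONE

size-2^0 implicants → 00000(✓)  00001(✓)  00100(✓)  01000(✓)  01001(✓)  01101(✓)  01111(✓)  10010(✓)  10100(✓)  10111(✓)  11010(✓)  11011(✓)  11100(✓)  11111(✓)
size-2^1 implicants → -0100  -1111  0-000(✓)  0-001(✓)  00-00  0000-(✓)  01-01  0100-(✓)  011-1  1-010  1-100  1-111  11-11  1101-
size-2^2 implicants → 0-00-
Unchecked terms (primes): -0100, -1111, 0-00-, 00-00, 01-01, 011-1, 1-010, 1-100, 1-111, 11-11, 1101-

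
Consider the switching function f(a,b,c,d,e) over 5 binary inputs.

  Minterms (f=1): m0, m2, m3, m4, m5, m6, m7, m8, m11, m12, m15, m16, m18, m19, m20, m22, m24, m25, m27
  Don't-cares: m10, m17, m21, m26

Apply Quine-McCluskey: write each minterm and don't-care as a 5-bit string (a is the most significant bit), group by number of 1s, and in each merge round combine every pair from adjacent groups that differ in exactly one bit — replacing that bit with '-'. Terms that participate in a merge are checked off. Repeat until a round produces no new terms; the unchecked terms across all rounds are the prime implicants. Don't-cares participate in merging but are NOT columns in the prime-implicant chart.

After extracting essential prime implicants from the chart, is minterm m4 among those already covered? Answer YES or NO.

size-2^0 implicants → 00000(✓)  00010(✓)  00011(✓)  00100(✓)  00101(✓)  00110(✓)  00111(✓)  01000(✓)  01010(✓)  01011(✓)  01100(✓)  01111(✓)  10000(✓)  10001(✓)  10010(✓)  10011(✓)  10100(✓)  10101(✓)  10110(✓)  11000(✓)  11001(✓)  11010(✓)  11011(✓)
size-2^1 implicants → -0000(✓)  -0010(✓)  -0011(✓)  -0100(✓)  -0101(✓)  -0110(✓)  -1000(✓)  -1010(✓)  -1011(✓)  0-000(✓)  0-010(✓)  0-011(✓)  0-100(✓)  0-111(✓)  00-00(✓)  00-10(✓)  00-11(✓)  000-0(✓)  0001-(✓)  001-0(✓)  001-1(✓)  0010-(✓)  0011-(✓)  01-00(✓)  01-11(✓)  010-0(✓)  0101-(✓)  1-000(✓)  1-001(✓)  1-010(✓)  1-011(✓)  10-00(✓)  10-01(✓)  10-10(✓)  100-0(✓)  100-1(✓)  1000-(✓)  1001-(✓)  101-0(✓)  1010-(✓)  110-0(✓)  110-1(✓)  1100-(✓)  1101-(✓)
size-2^2 implicants → --000(✓)  --010(✓)  --011(✓)  -0-00(✓)  -0-10(✓)  -00-0(✓)  -001-(✓)  -01-0(✓)  -010-  -10-0(✓)  -101-(✓)  0--00  0--11  0-0-0(✓)  0-01-(✓)  00--0(✓)  00-1-  001--  1-0-0(✓)  1-0-1(✓)  1-00-(✓)  1-01-(✓)  10--0(✓)  10-0-  100--(✓)  110--(✓)
size-2^3 implicants → --0-0  --01-  -0--0  1-0--
Unchecked terms (primes): --0-0, --01-, -0--0, -010-, 0--00, 0--11, 00-1-, 001--, 1-0--, 10-0-
Minterm coverage:
  m0 ⊆ --0-0,-0--0,0--00
  m2 ⊆ --0-0,--01-,-0--0,00-1-
  m3 ⊆ --01-,0--11,00-1-
  m4 ⊆ -0--0,-010-,0--00,001--
  m5 ⊆ -010-,001--
  m6 ⊆ -0--0,00-1-,001--
  m7 ⊆ 0--11,00-1-,001--
  m8 ⊆ --0-0,0--00
  m11 ⊆ --01-,0--11
  m12 ⊆ 0--00 [E]
  m15 ⊆ 0--11 [E]
  m16 ⊆ --0-0,-0--0,1-0--,10-0-
  m18 ⊆ --0-0,--01-,-0--0,1-0--
  m19 ⊆ --01-,1-0--
  m20 ⊆ -0--0,-010-,10-0-
  m22 ⊆ -0--0 [E]
  m24 ⊆ --0-0,1-0--
  m25 ⊆ 1-0-- [E]
  m27 ⊆ --01-,1-0--
E = {-0--0, 0--00, 0--11, 1-0--}

YES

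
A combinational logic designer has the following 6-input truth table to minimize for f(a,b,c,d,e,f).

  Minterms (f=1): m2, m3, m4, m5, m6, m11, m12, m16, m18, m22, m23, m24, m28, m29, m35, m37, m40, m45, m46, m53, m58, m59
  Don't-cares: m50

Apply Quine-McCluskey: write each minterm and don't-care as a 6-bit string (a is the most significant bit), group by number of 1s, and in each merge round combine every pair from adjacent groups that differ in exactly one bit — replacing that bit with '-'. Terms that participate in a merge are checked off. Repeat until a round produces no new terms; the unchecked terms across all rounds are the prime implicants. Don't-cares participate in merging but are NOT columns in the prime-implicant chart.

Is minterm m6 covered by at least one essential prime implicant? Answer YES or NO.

NO

[col 0] 000010*, 000011*, 000100*, 000101*, 000110*, 001011*, 001100*, 010000*, 010010*, 010110*, 010111*, 011000*, 011100*, 011101*, 100011*, 100101*, 101000, 101101*, 101110, 110010*, 110101*, 111010*, 111011*
[col 1] -00011, -00101, -10010, 0-0010*, 0-0110*, 0-1100, 00-011, 00-100, 000-10*, 00001-, 0001-0, 00010-, 01-000, 010-10*, 0100-0, 01011-, 011-00, 01110-, 1-0101, 10-101, 11-010, 11101-
[col 2] 0-0-10
Prime implicants: -00011, -00101, -10010, 0-0-10, 0-1100, 00-011, 00-100, 00001-, 0001-0, 00010-, 01-000, 0100-0, 01011-, 011-00, 01110-, 1-0101, 10-101, 101000, 101110, 11-010, 11101-
PI chart (minterm → PIs covering it):
  2 | 0-0-10,00001-
  3 | -00011,00-011,00001-
  4 | 00-100,0001-0,00010-
  5 | -00101,00010-
  6 | 0-0-10,0001-0
  11 | 00-011  (sole → essential)
  12 | 0-1100,00-100
  16 | 01-000,0100-0
  18 | -10010,0-0-10,0100-0
  22 | 0-0-10,01011-
  23 | 01011-  (sole → essential)
  24 | 01-000,011-00
  28 | 0-1100,011-00,01110-
  29 | 01110-  (sole → essential)
  35 | -00011  (sole → essential)
  37 | -00101,1-0101,10-101
  40 | 101000  (sole → essential)
  45 | 10-101  (sole → essential)
  46 | 101110  (sole → essential)
  53 | 1-0101  (sole → essential)
  58 | 11-010,11101-
  59 | 11101-  (sole → essential)
Essential prime implicants: -00011, 00-011, 01011-, 01110-, 1-0101, 10-101, 101000, 101110, 11101-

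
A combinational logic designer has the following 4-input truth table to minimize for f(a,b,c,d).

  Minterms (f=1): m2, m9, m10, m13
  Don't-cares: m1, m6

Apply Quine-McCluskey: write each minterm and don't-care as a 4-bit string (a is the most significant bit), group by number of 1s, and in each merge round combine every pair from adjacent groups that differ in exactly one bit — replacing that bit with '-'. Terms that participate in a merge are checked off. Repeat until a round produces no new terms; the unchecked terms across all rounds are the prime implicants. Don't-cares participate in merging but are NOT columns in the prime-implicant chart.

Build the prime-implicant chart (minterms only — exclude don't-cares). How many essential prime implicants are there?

2

[col 0] 0001*, 0010*, 0110*, 1001*, 1010*, 1101*
[col 1] -001, -010, 0-10, 1-01
Prime implicants: -001, -010, 0-10, 1-01
PI chart (minterm → PIs covering it):
  2 | -010,0-10
  9 | -001,1-01
  10 | -010  (sole → essential)
  13 | 1-01  (sole → essential)
Essential prime implicants: -010, 1-01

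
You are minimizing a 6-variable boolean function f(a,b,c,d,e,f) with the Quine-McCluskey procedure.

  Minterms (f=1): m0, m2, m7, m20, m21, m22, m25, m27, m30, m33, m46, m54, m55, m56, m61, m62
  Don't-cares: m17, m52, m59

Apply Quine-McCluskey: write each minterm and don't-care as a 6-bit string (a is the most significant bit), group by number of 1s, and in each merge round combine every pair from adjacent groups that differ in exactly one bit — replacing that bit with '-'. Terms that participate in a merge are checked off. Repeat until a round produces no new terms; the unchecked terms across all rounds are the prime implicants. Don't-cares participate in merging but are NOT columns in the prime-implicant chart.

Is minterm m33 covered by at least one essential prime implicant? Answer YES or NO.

YES

size-2^0 implicants → 000000(✓)  000010(✓)  000111  010001(✓)  010100(✓)  010101(✓)  010110(✓)  011001(✓)  011011(✓)  011110(✓)  100001  101110(✓)  110100(✓)  110110(✓)  110111(✓)  111000  111011(✓)  111101  111110(✓)
size-2^1 implicants → -10100(✓)  -10110(✓)  -11011  -11110(✓)  0000-0  01-001  01-110(✓)  010-01  0101-0(✓)  01010-  0110-1  1-1110  11-110(✓)  1101-0(✓)  11011-
size-2^2 implicants → -1-110  -101-0
Unchecked terms (primes): -1-110, -101-0, -11011, 0000-0, 000111, 01-001, 010-01, 01010-, 0110-1, 1-1110, 100001, 11011-, 111000, 111101
Minterm coverage:
  m0 ⊆ 0000-0 [E]
  m2 ⊆ 0000-0 [E]
  m7 ⊆ 000111 [E]
  m20 ⊆ -101-0,01010-
  m21 ⊆ 010-01,01010-
  m22 ⊆ -1-110,-101-0
  m25 ⊆ 01-001,0110-1
  m27 ⊆ -11011,0110-1
  m30 ⊆ -1-110 [E]
  m33 ⊆ 100001 [E]
  m46 ⊆ 1-1110 [E]
  m54 ⊆ -1-110,-101-0,11011-
  m55 ⊆ 11011- [E]
  m56 ⊆ 111000 [E]
  m61 ⊆ 111101 [E]
  m62 ⊆ -1-110,1-1110
E = {-1-110, 0000-0, 000111, 1-1110, 100001, 11011-, 111000, 111101}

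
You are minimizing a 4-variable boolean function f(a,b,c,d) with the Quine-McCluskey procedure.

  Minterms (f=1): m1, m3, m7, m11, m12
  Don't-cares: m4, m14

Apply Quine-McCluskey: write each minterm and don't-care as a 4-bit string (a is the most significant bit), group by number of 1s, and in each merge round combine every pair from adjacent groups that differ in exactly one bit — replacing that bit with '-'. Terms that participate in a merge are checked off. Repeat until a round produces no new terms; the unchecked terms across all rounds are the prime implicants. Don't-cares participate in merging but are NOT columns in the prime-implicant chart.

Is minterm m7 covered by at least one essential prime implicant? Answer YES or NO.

YES

size-2^0 implicants → 0001(✓)  0011(✓)  0100(✓)  0111(✓)  1011(✓)  1100(✓)  1110(✓)
size-2^1 implicants → -011  -100  0-11  00-1  11-0
Unchecked terms (primes): -011, -100, 0-11, 00-1, 11-0
Minterm coverage:
  m1 ⊆ 00-1 [E]
  m3 ⊆ -011,0-11,00-1
  m7 ⊆ 0-11 [E]
  m11 ⊆ -011 [E]
  m12 ⊆ -100,11-0
E = {-011, 0-11, 00-1}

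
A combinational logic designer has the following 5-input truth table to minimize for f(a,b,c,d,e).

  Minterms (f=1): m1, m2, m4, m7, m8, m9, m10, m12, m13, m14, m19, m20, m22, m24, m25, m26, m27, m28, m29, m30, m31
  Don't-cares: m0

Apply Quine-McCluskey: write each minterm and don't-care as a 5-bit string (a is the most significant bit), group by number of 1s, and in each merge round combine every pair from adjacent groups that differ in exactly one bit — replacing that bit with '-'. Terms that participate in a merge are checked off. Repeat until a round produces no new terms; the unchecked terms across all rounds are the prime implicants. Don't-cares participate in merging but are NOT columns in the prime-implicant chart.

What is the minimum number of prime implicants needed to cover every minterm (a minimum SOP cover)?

9

[col 0] 00000*, 00001*, 00010*, 00100*, 00111, 01000*, 01001*, 01010*, 01100*, 01101*, 01110*, 10011*, 10100*, 10110*, 11000*, 11001*, 11010*, 11011*, 11100*, 11101*, 11110*, 11111*
[col 1] -0100*, -1000*, -1001*, -1010*, -1100*, -1101*, -1110*, 0-000*, 0-001*, 0-010*, 0-100*, 00-00*, 000-0*, 0000-*, 01-00*, 01-01*, 01-10*, 010-0*, 0100-*, 011-0*, 0110-*, 1-011, 1-100*, 1-110*, 101-0*, 11-00*, 11-01*, 11-10*, 11-11*, 110-0*, 110-1*, 1100-*, 1101-*, 111-0*, 111-1*, 1110-*, 1111-*
[col 2] --100, -1-00*, -1-01*, -1-10*, -10-0*, -100-*, -11-0*, -110-*, 0--00, 0-0-0, 0-00-, 01--0*, 01-0-*, 1-1-0, 11--0*, 11--1*, 11-0-*, 11-1-*, 110--*, 111--*
[col 3] -1--0, -1-0-, 11---
Prime implicants: --100, -1--0, -1-0-, 0--00, 0-0-0, 0-00-, 00111, 1-011, 1-1-0, 11---
PI chart (minterm → PIs covering it):
  1 | 0-00-  (sole → essential)
  2 | 0-0-0  (sole → essential)
  4 | --100,0--00
  7 | 00111  (sole → essential)
  8 | -1--0,-1-0-,0--00,0-0-0,0-00-
  9 | -1-0-,0-00-
  10 | -1--0,0-0-0
  12 | --100,-1--0,-1-0-,0--00
  13 | -1-0-  (sole → essential)
  14 | -1--0  (sole → essential)
  19 | 1-011  (sole → essential)
  20 | --100,1-1-0
  22 | 1-1-0  (sole → essential)
  24 | -1--0,-1-0-,11---
  25 | -1-0-,11---
  26 | -1--0,11---
  27 | 1-011,11---
  28 | --100,-1--0,-1-0-,1-1-0,11---
  29 | -1-0-,11---
  30 | -1--0,1-1-0,11---
  31 | 11---  (sole → essential)
Essential prime implicants: -1--0, -1-0-, 0-0-0, 0-00-, 00111, 1-011, 1-1-0, 11---
Petrick residual → --100
Minimum SOP uses 9 PIs: cd'e' + be' + bd' + a'c'e' + a'c'd' + a'b'cde + ac'de + ace' + ab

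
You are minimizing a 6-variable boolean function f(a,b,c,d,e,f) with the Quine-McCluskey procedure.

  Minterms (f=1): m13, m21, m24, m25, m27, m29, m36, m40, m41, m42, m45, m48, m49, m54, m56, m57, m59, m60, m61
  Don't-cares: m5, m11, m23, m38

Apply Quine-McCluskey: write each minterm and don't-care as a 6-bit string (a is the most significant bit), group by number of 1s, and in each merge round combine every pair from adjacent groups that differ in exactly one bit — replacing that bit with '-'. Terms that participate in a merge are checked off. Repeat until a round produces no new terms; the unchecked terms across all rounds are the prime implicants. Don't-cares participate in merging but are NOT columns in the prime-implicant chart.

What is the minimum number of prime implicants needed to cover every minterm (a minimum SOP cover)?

9

size-2^0 implicants → 000101(✓)  001011(✓)  001101(✓)  010101(✓)  010111(✓)  011000(✓)  011001(✓)  011011(✓)  011101(✓)  100100(✓)  100110(✓)  101000(✓)  101001(✓)  101010(✓)  101101(✓)  110000(✓)  110001(✓)  110110(✓)  111000(✓)  111001(✓)  111011(✓)  111100(✓)  111101(✓)
size-2^1 implicants → -01101(✓)  -11000(✓)  -11001(✓)  -11011(✓)  -11101(✓)  0-0101(✓)  0-1011  0-1101(✓)  00-101(✓)  01-101(✓)  0101-1  011-01(✓)  0110-1(✓)  01100-(✓)  1-0110  1-1000(✓)  1-1001(✓)  1-1101(✓)  1001-0  101-01(✓)  1010-0  10100-(✓)  11-000(✓)  11-001(✓)  11000-(✓)  111-00(✓)  111-01(✓)  1110-1(✓)  11100-(✓)  11110-(✓)
size-2^2 implicants → --1101  -11-01  -110-1  -1100-  0--101  1-1-01  1-100-  11-00-  111-0-
Unchecked terms (primes): --1101, -11-01, -110-1, -1100-, 0--101, 0-1011, 0101-1, 1-0110, 1-1-01, 1-100-, 1001-0, 1010-0, 11-00-, 111-0-
Minterm coverage:
  m13 ⊆ --1101,0--101
  m21 ⊆ 0--101,0101-1
  m24 ⊆ -1100- [E]
  m25 ⊆ -11-01,-110-1,-1100-
  m27 ⊆ -110-1,0-1011
  m29 ⊆ --1101,-11-01,0--101
  m36 ⊆ 1001-0 [E]
  m40 ⊆ 1-100-,1010-0
  m41 ⊆ 1-1-01,1-100-
  m42 ⊆ 1010-0 [E]
  m45 ⊆ --1101,1-1-01
  m48 ⊆ 11-00- [E]
  m49 ⊆ 11-00- [E]
  m54 ⊆ 1-0110 [E]
  m56 ⊆ -1100-,1-100-,11-00-,111-0-
  m57 ⊆ -11-01,-110-1,-1100-,1-1-01,1-100-,11-00-,111-0-
  m59 ⊆ -110-1 [E]
  m60 ⊆ 111-0- [E]
  m61 ⊆ --1101,-11-01,1-1-01,111-0-
E = {-110-1, -1100-, 1-0110, 1001-0, 1010-0, 11-00-, 111-0-}
Petrick residual → 0--101, 1-1-01
Cover = bcd'f + bcd'e' + a'de'f + ac'def' + ace'f + ab'c'df' + ab'cd'f' + abd'e' + abce'  |cover|=9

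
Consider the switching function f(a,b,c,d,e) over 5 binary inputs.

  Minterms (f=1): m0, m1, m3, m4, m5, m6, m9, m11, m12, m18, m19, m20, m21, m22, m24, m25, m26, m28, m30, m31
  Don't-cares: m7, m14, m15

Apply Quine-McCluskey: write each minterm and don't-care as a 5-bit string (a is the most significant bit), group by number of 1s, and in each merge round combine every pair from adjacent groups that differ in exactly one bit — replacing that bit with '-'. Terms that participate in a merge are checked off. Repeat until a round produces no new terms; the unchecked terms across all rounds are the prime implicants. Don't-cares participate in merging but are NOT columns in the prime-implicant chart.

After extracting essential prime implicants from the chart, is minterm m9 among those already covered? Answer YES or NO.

NO

size-2^0 implicants → 00000(✓)  00001(✓)  00011(✓)  00100(✓)  00101(✓)  00110(✓)  00111(✓)  01001(✓)  01011(✓)  01100(✓)  01110(✓)  01111(✓)  10010(✓)  10011(✓)  10100(✓)  10101(✓)  10110(✓)  11000(✓)  11001(✓)  11010(✓)  11100(✓)  11110(✓)  11111(✓)
size-2^1 implicants → -0011  -0100(✓)  -0101(✓)  -0110(✓)  -1001  -1100(✓)  -1110(✓)  -1111(✓)  0-001(✓)  0-011(✓)  0-100(✓)  0-110(✓)  0-111(✓)  00-00(✓)  00-01(✓)  00-11(✓)  000-1(✓)  0000-(✓)  001-0(✓)  001-1(✓)  0010-(✓)  0011-(✓)  01-11(✓)  010-1(✓)  011-0(✓)  0111-(✓)  1-010(✓)  1-100(✓)  1-110(✓)  10-10(✓)  1001-  101-0(✓)  1010-(✓)  11-00(✓)  11-10(✓)  110-0(✓)  1100-  111-0(✓)  1111-(✓)
size-2^2 implicants → --100(✓)  --110(✓)  -01-0(✓)  -010-  -11-0(✓)  -111-  0--11  0-0-1  0-1-0(✓)  0-11-  00--1  00-0-  001--  1--10  1-1-0(✓)  11--0
size-2^3 implicants → --1-0
Unchecked terms (primes): --1-0, -0011, -010-, -1001, -111-, 0--11, 0-0-1, 0-11-, 00--1, 00-0-, 001--, 1--10, 1001-, 11--0, 1100-
Minterm coverage:
  m0 ⊆ 00-0- [E]
  m1 ⊆ 0-0-1,00--1,00-0-
  m3 ⊆ -0011,0--11,0-0-1,00--1
  m4 ⊆ --1-0,-010-,00-0-,001--
  m5 ⊆ -010-,00--1,00-0-,001--
  m6 ⊆ --1-0,0-11-,001--
  m9 ⊆ -1001,0-0-1
  m11 ⊆ 0--11,0-0-1
  m12 ⊆ --1-0 [E]
  m18 ⊆ 1--10,1001-
  m19 ⊆ -0011,1001-
  m20 ⊆ --1-0,-010-
  m21 ⊆ -010- [E]
  m22 ⊆ --1-0,1--10
  m24 ⊆ 11--0,1100-
  m25 ⊆ -1001,1100-
  m26 ⊆ 1--10,11--0
  m28 ⊆ --1-0,11--0
  m30 ⊆ --1-0,-111-,1--10,11--0
  m31 ⊆ -111- [E]
E = {--1-0, -010-, -111-, 00-0-}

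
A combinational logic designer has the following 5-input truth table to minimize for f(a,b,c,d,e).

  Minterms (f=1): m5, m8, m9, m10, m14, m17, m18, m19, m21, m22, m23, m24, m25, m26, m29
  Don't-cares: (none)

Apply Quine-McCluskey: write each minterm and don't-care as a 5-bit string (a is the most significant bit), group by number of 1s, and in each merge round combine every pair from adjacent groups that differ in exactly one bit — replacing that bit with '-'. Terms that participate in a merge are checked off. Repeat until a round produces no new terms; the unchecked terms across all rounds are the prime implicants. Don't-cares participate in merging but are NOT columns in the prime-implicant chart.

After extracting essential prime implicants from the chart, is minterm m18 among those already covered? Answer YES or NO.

[col 0] 00101*, 01000*, 01001*, 01010*, 01110*, 10001*, 10010*, 10011*, 10101*, 10110*, 10111*, 11000*, 11001*, 11010*, 11101*
[col 1] -0101, -1000*, -1001*, -1010*, 01-10, 010-0*, 0100-*, 1-001*, 1-010, 1-101*, 10-01*, 10-10*, 10-11*, 100-1*, 1001-*, 101-1*, 1011-*, 11-01*, 110-0*, 1100-*
[col 2] -10-0, -100-, 1--01, 10--1, 10-1-
Prime implicants: -0101, -10-0, -100-, 01-10, 1--01, 1-010, 10--1, 10-1-
PI chart (minterm → PIs covering it):
  5 | -0101  (sole → essential)
  8 | -10-0,-100-
  9 | -100-  (sole → essential)
  10 | -10-0,01-10
  14 | 01-10  (sole → essential)
  17 | 1--01,10--1
  18 | 1-010,10-1-
  19 | 10--1,10-1-
  21 | -0101,1--01,10--1
  22 | 10-1-  (sole → essential)
  23 | 10--1,10-1-
  24 | -10-0,-100-
  25 | -100-,1--01
  26 | -10-0,1-010
  29 | 1--01  (sole → essential)
Essential prime implicants: -0101, -100-, 01-10, 1--01, 10-1-

YES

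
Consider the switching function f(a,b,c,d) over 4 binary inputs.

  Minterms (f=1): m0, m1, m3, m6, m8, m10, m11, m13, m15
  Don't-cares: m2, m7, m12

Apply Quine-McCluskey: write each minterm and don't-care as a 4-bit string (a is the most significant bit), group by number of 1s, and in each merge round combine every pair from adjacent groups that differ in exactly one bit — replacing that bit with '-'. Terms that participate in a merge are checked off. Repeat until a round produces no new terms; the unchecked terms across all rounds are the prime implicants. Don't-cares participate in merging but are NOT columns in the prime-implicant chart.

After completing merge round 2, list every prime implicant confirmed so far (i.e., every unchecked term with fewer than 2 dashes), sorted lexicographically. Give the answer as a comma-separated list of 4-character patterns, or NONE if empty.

size-2^0 implicants → 0000(✓)  0001(✓)  0010(✓)  0011(✓)  0110(✓)  0111(✓)  1000(✓)  1010(✓)  1011(✓)  1100(✓)  1101(✓)  1111(✓)
size-2^1 implicants → -000(✓)  -010(✓)  -011(✓)  -111(✓)  0-10(✓)  0-11(✓)  00-0(✓)  00-1(✓)  000-(✓)  001-(✓)  011-(✓)  1-00  1-11(✓)  10-0(✓)  101-(✓)  11-1  110-
size-2^2 implicants → --11  -0-0  -01-  0-1-  00--
Unchecked terms (primes): --11, -0-0, -01-, 0-1-, 00--, 1-00, 11-1, 110-

1-00, 11-1, 110-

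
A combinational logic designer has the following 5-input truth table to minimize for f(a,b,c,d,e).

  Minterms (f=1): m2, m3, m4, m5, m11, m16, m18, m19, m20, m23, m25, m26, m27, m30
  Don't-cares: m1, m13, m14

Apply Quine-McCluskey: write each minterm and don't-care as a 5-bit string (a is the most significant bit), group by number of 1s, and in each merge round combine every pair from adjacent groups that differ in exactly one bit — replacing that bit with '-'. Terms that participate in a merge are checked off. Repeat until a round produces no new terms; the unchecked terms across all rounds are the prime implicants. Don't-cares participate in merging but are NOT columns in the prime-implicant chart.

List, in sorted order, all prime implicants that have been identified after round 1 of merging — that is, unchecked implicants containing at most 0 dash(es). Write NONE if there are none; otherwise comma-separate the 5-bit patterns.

NONE

[col 0] 00001*, 00010*, 00011*, 00100*, 00101*, 01011*, 01101*, 01110*, 10000*, 10010*, 10011*, 10100*, 10111*, 11001*, 11010*, 11011*, 11110*
[col 1] -0010*, -0011*, -0100, -1011*, -1110, 0-011*, 0-101, 00-01, 000-1, 0001-*, 0010-, 1-010*, 1-011*, 10-00, 10-11, 100-0, 1001-*, 11-10, 110-1, 1101-*
[col 2] --011, -001-, 1-01-
Prime implicants: --011, -001-, -0100, -1110, 0-101, 00-01, 000-1, 0010-, 1-01-, 10-00, 10-11, 100-0, 11-10, 110-1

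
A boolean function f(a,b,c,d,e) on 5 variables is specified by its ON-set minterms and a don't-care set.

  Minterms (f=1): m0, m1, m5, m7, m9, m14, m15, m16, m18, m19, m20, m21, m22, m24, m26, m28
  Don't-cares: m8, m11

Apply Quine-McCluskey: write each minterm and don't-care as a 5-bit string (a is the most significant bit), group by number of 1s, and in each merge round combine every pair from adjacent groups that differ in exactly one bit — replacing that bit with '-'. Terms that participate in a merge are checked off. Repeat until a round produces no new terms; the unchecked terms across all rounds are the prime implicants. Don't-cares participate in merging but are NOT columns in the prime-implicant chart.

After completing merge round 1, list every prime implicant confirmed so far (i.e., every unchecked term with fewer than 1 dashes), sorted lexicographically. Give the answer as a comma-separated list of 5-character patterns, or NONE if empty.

NONE

Round 0: 00000✓ 00001✓ 00101✓ 00111✓ 01000✓ 01001✓ 01011✓ 01110✓ 01111✓ 10000✓ 10010✓ 10011✓ 10100✓ 10101✓ 10110✓ 11000✓ 11010✓ 11100✓
Round 1: -0000✓ -0101 -1000✓ 0-000✓ 0-001✓ 0-111 00-01 0000-✓ 001-1 01-11 010-1 0100-✓ 0111- 1-000✓ 1-010✓ 1-100✓ 10-00✓ 10-10✓ 100-0✓ 1001- 101-0✓ 1010- 11-00✓ 110-0✓
Round 2: --000 0-00- 1--00 1-0-0 10--0
PIs = {--000, -0101, 0-00-, 0-111, 00-01, 001-1, 01-11, 010-1, 0111-, 1--00, 1-0-0, 10--0, 1001-, 1010-}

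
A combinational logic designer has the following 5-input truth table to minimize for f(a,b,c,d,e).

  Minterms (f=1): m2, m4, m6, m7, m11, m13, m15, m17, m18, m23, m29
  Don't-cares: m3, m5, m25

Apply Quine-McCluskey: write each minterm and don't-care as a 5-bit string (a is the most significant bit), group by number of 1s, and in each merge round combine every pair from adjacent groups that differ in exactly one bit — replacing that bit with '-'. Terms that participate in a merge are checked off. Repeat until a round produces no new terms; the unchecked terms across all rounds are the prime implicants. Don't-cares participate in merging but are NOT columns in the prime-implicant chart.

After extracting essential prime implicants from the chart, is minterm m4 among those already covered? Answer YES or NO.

YES

size-2^0 implicants → 00010(✓)  00011(✓)  00100(✓)  00101(✓)  00110(✓)  00111(✓)  01011(✓)  01101(✓)  01111(✓)  10001(✓)  10010(✓)  10111(✓)  11001(✓)  11101(✓)
size-2^1 implicants → -0010  -0111  -1101  0-011(✓)  0-101(✓)  0-111(✓)  00-10(✓)  00-11(✓)  0001-(✓)  001-0(✓)  001-1(✓)  0010-(✓)  0011-(✓)  01-11(✓)  011-1(✓)  1-001  11-01
size-2^2 implicants → 0--11  0-1-1  00-1-  001--
Unchecked terms (primes): -0010, -0111, -1101, 0--11, 0-1-1, 00-1-, 001--, 1-001, 11-01
Minterm coverage:
  m2 ⊆ -0010,00-1-
  m4 ⊆ 001-- [E]
  m6 ⊆ 00-1-,001--
  m7 ⊆ -0111,0--11,0-1-1,00-1-,001--
  m11 ⊆ 0--11 [E]
  m13 ⊆ -1101,0-1-1
  m15 ⊆ 0--11,0-1-1
  m17 ⊆ 1-001 [E]
  m18 ⊆ -0010 [E]
  m23 ⊆ -0111 [E]
  m29 ⊆ -1101,11-01
E = {-0010, -0111, 0--11, 001--, 1-001}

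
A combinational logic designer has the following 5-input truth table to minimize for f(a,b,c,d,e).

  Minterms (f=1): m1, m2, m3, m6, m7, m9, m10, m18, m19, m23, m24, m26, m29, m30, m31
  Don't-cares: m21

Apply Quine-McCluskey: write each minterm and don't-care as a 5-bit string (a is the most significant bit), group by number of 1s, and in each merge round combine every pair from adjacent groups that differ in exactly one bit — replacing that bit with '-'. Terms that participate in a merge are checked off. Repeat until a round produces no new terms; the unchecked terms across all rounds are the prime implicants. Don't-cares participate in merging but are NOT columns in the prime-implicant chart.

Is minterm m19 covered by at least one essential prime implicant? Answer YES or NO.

NO

size-2^0 implicants → 00001(✓)  00010(✓)  00011(✓)  00110(✓)  00111(✓)  01001(✓)  01010(✓)  10010(✓)  10011(✓)  10101(✓)  10111(✓)  11000(✓)  11010(✓)  11101(✓)  11110(✓)  11111(✓)
size-2^1 implicants → -0010(✓)  -0011(✓)  -0111(✓)  -1010(✓)  0-001  0-010(✓)  00-10(✓)  00-11(✓)  000-1  0001-(✓)  0011-(✓)  1-010(✓)  1-101(✓)  1-111(✓)  10-11(✓)  1001-(✓)  101-1(✓)  11-10  110-0  111-1(✓)  1111-
size-2^2 implicants → --010  -0-11  -001-  00-1-  1-1-1
Unchecked terms (primes): --010, -0-11, -001-, 0-001, 00-1-, 000-1, 1-1-1, 11-10, 110-0, 1111-
Minterm coverage:
  m1 ⊆ 0-001,000-1
  m2 ⊆ --010,-001-,00-1-
  m3 ⊆ -0-11,-001-,00-1-,000-1
  m6 ⊆ 00-1- [E]
  m7 ⊆ -0-11,00-1-
  m9 ⊆ 0-001 [E]
  m10 ⊆ --010 [E]
  m18 ⊆ --010,-001-
  m19 ⊆ -0-11,-001-
  m23 ⊆ -0-11,1-1-1
  m24 ⊆ 110-0 [E]
  m26 ⊆ --010,11-10,110-0
  m29 ⊆ 1-1-1 [E]
  m30 ⊆ 11-10,1111-
  m31 ⊆ 1-1-1,1111-
E = {--010, 0-001, 00-1-, 1-1-1, 110-0}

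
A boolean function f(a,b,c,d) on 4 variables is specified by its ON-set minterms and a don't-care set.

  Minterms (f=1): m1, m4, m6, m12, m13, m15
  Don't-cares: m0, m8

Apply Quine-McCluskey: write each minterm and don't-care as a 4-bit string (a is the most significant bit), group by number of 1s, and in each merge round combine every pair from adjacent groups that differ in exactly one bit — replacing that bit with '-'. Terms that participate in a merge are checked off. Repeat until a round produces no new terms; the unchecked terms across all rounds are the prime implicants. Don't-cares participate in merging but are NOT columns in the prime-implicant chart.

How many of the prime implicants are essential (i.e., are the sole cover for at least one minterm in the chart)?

size-2^0 implicants → 0000(✓)  0001(✓)  0100(✓)  0110(✓)  1000(✓)  1100(✓)  1101(✓)  1111(✓)
size-2^1 implicants → -000(✓)  -100(✓)  0-00(✓)  000-  01-0  1-00(✓)  11-1  110-
size-2^2 implicants → --00
Unchecked terms (primes): --00, 000-, 01-0, 11-1, 110-
Minterm coverage:
  m1 ⊆ 000- [E]
  m4 ⊆ --00,01-0
  m6 ⊆ 01-0 [E]
  m12 ⊆ --00,110-
  m13 ⊆ 11-1,110-
  m15 ⊆ 11-1 [E]
E = {000-, 01-0, 11-1}

3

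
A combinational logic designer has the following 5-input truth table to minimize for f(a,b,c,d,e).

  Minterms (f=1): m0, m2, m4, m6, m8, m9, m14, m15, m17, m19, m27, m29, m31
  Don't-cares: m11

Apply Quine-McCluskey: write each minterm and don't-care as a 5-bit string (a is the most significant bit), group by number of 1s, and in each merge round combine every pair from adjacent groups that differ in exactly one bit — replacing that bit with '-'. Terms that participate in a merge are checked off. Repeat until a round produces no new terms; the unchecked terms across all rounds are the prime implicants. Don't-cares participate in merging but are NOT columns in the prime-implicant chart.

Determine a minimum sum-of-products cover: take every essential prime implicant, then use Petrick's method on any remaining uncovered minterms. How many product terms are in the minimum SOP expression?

6

[col 0] 00000*, 00010*, 00100*, 00110*, 01000*, 01001*, 01011*, 01110*, 01111*, 10001*, 10011*, 11011*, 11101*, 11111*
[col 1] -1011*, -1111*, 0-000, 0-110, 00-00*, 00-10*, 000-0*, 001-0*, 01-11*, 010-1, 0100-, 0111-, 1-011, 100-1, 11-11*, 111-1
[col 2] -1-11, 00--0
Prime implicants: -1-11, 0-000, 0-110, 00--0, 010-1, 0100-, 0111-, 1-011, 100-1, 111-1
PI chart (minterm → PIs covering it):
  0 | 0-000,00--0
  2 | 00--0  (sole → essential)
  4 | 00--0  (sole → essential)
  6 | 0-110,00--0
  8 | 0-000,0100-
  9 | 010-1,0100-
  14 | 0-110,0111-
  15 | -1-11,0111-
  17 | 100-1  (sole → essential)
  19 | 1-011,100-1
  27 | -1-11,1-011
  29 | 111-1  (sole → essential)
  31 | -1-11,111-1
Essential prime implicants: 00--0, 100-1, 111-1
Petrick residual → -1-11, 0-110, 0100-
Minimum SOP uses 6 PIs: bde + a'cde' + a'b'e' + a'bc'd' + ab'c'e + abce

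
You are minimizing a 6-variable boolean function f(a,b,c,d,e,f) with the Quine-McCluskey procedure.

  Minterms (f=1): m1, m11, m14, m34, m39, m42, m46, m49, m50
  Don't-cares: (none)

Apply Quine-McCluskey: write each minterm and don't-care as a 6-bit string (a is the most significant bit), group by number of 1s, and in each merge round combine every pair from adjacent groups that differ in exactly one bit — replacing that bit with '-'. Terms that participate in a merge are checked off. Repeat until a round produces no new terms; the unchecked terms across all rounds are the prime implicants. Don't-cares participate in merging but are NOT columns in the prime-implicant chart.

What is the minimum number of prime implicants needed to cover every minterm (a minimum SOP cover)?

7

[col 0] 000001, 001011, 001110*, 100010*, 100111, 101010*, 101110*, 110001, 110010*
[col 1] -01110, 1-0010, 10-010, 101-10
Prime implicants: -01110, 000001, 001011, 1-0010, 10-010, 100111, 101-10, 110001
PI chart (minterm → PIs covering it):
  1 | 000001  (sole → essential)
  11 | 001011  (sole → essential)
  14 | -01110  (sole → essential)
  34 | 1-0010,10-010
  39 | 100111  (sole → essential)
  42 | 10-010,101-10
  46 | -01110,101-10
  49 | 110001  (sole → essential)
  50 | 1-0010  (sole → essential)
Essential prime implicants: -01110, 000001, 001011, 1-0010, 100111, 110001
Petrick residual → 10-010
Minimum SOP uses 7 PIs: b'cdef' + a'b'c'd'e'f + a'b'cd'ef + ac'd'ef' + ab'd'ef' + ab'c'def + abc'd'e'f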